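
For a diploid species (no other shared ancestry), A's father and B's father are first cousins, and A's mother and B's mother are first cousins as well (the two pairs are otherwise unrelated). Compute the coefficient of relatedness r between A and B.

0.0625

With two independent routes of shared ancestry, r is the sum of the two contributions.
A and B are related in two ways: second cousins through their fathers (r = 1/32) and second cousins through their mothers (r = 1/32).
r = 1/32 + 1/32 = 0.0625.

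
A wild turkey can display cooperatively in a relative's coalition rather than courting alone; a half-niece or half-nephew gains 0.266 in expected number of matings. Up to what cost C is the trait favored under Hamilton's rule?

r to a half-niece or half-nephew = 0.125 (half-aunt/uncle↔niece/nephew: one path of length 3: r = (1/2)^3 = 1/8).
Hamilton's rule: n·r·B > C, so the trait is favored while C < n·r·B = 1·0.125·0.266 = 0.03325.

0.03325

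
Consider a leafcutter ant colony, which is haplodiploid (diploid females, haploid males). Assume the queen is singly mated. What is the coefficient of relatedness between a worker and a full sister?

Haplodiploid full sisters inherit their father's entire haploid genome identically (contributing 1/2) and on average half of their mother's contribution (1/2 · 1/2 = 1/4); r = 1/2 + 1/4 = 3/4.

0.75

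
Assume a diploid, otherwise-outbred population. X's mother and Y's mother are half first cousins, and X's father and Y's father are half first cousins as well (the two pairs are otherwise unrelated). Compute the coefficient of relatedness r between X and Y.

0.03125

Wright's path rule: contributions from independent ancestry routes add.
X and Y are related in two ways: half second cousins through their mothers (r = 1/64) and half second cousins through their fathers (r = 1/64).
r = 1/64 + 1/64 = 1/32 = 0.03125.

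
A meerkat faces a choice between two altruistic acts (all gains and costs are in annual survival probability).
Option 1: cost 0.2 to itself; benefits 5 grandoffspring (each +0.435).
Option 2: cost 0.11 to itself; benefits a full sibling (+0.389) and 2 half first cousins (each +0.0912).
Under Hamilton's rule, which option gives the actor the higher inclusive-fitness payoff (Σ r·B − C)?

Option 1: r to a grandoffspring = 0.25.
Option 1: Σ r·B − C = (5·0.25·0.435) − 0.2 = 0.34375.
Option 2: r to a full sibling = 0.5.
Option 2: r to a half first cousin = 0.0625.
Option 2: Σ r·B − C = (1·0.5·0.389 + 2·0.0625·0.0912) − 0.11 = 0.0959.
Option 1 has the higher net inclusive-fitness payoff.

Option 1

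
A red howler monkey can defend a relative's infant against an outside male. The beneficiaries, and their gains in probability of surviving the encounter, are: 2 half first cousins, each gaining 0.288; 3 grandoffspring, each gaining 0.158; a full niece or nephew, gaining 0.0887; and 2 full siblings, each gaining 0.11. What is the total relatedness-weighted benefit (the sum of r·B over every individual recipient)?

r to a half first cousin = 1/16 (half first cousins share one grandparent — one path of length 4: r = (1/2)^4 = 1/16).
r to a grandoffspring = 0.25 (two parent–offspring links: r = (1/2)^2 = 1/4).
r to a full niece or nephew = 1/4 (full aunt/uncle↔niece/nephew: two paths of length 3 through the shared grandparent pair: r = 2·(1/2)^3 = 1/4).
r to a full sibling = 0.5 (full sibs share both parents — two paths of length 2: r = 2·(1/2)^2 = 1/2).
Summing one r·B term per recipient: 2·0.0625·0.288 + 3·0.25·0.158 + 1·0.25·0.0887 + 2·0.5·0.11 = 0.286675.

0.286675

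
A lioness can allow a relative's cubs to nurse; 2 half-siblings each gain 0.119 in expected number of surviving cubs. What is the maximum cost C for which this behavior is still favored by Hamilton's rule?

0.0595

r to a half-sibling = 1/4 (half-sibs share one parent — one path of length 2: r = (1/2)^2 = 1/4).
Hamilton's rule: n·r·B > C, so the trait is favored while C < n·r·B = 2·0.25·0.119 = 0.0595.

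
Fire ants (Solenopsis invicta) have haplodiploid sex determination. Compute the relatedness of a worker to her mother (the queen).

0.5

One meiotic link between diploid queen and diploid daughter: r = 1/2.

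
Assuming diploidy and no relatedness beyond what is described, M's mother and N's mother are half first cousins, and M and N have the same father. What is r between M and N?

Wright's path rule: contributions from independent ancestry routes add.
M and N are related in two ways: half second cousins through their mothers (r = 1/64) and half-sibs through their shared father (r = 1/4).
r = 1/64 + 1/4 = 0.265625.

0.265625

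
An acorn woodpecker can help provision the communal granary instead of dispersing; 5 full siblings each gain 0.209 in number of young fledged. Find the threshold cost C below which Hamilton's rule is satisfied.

r to a full sibling = 0.5 (full sibs share both parents — two paths of length 2: r = 2·(1/2)^2 = 1/2).
Hamilton's rule: n·r·B > C, so the trait is favored while C < n·r·B = 5·0.5·0.209 = 0.5225.

0.5225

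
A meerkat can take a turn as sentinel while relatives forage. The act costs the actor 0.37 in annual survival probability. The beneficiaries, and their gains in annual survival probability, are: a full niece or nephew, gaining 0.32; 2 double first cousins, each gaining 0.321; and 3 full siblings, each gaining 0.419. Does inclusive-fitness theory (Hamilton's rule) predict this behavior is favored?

Yes

Hamilton's rule: the trait is favored when the sum of r·B over every recipient exceeds the actor's cost C.
r to a full niece or nephew = 0.25 (full aunt/uncle↔niece/nephew: two paths of length 3 through the shared grandparent pair: r = 2·(1/2)^3 = 1/4).
r to a double first cousin = 0.25 (double first cousins share both grandparent pairs — four paths of length 4: r = 4·(1/2)^4 = 1/4).
r to a full sibling = 0.5 (full sibs share both parents — two paths of length 2: r = 2·(1/2)^2 = 1/2).
Summing one r·B term per recipient: 1·0.25·0.32 + 2·0.25·0.321 + 3·0.5·0.419 = 0.869.
0.869 > 0.37: the indirect benefit exceeds the cost.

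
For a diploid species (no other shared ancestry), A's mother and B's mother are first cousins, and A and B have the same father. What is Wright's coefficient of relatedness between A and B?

Wright's path rule: contributions from independent ancestry routes add.
A and B are related in two ways: second cousins through their mothers (r = 1/32) and half-sibs through their shared father (r = 1/4).
r = 1/32 + 1/4 = 9/32 = 0.28125.

0.28125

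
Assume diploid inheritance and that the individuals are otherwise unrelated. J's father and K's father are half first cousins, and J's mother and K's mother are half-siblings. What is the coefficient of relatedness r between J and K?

With two independent routes of shared ancestry, r is the sum of the two contributions.
J and K are related in two ways: half second cousins through their fathers (r = 1/64) and half first cousins through their mothers (r = 1/16).
r = 1/64 + 1/16 = 5/64 = 0.078125.

0.078125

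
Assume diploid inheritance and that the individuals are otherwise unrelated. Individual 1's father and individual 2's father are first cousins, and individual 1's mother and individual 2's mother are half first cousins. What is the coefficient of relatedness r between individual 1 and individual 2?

0.046875

Independent pedigree routes through distinct common ancestors add.
Individual 1 and individual 2 are related in two ways: second cousins through their fathers (r = 1/32) and half second cousins through their mothers (r = 1/64).
r = 1/32 + 1/64 = 0.046875.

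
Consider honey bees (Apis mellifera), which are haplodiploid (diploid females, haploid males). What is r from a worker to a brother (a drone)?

Her haploid brother carries none of their father's genes and a random half of their mother's genome; that half matches the maternal half of her own genome with probability 1/2: r = 1/2 · 1/2 = 1/4.

0.25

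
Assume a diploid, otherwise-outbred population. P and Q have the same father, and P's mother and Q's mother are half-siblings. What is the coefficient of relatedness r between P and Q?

0.3125

With two independent routes of shared ancestry, r is the sum of the two contributions.
P and Q are related in two ways: half-sibs through their shared father (r = 1/4) and half first cousins through their mothers (r = 1/16).
r = 1/4 + 1/16 = 5/16 = 0.3125.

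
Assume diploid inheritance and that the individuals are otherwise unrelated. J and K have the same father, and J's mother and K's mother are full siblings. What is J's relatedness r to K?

With two independent routes of shared ancestry, r is the sum of the two contributions.
J and K are related in two ways: half-sibs through their shared father (r = 1/4) and first cousins through their mothers (r = 1/8).
r = 1/4 + 1/8 = 3/8 = 0.375.

0.375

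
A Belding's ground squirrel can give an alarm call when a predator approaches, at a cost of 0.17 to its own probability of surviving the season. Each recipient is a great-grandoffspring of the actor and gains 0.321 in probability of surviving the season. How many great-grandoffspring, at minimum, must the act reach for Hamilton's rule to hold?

r to a great-grandoffspring = 0.125 (three parent–offspring links: r = (1/2)^3 = 1/8).
Hamilton's rule: n·r·B > C  ⇒  n > C/(r·B) = 0.17/(0.125·0.321) = 4.237.
The smallest integer exceeding 4.237 is 5.

5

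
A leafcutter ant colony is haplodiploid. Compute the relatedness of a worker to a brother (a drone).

0.25

Her haploid brother carries none of their father's genes and a random half of their mother's genome; that half matches the maternal half of her own genome with probability 1/2: r = 1/2 · 1/2 = 1/4.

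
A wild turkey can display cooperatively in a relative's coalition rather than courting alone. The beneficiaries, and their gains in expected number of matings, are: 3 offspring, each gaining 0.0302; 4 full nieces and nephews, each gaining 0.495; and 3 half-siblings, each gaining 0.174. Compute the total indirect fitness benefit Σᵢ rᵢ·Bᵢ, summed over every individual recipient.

r to an offspring = 0.5 (one parent–offspring link: r = (1/2)^1 = 1/2).
r to a full niece or nephew = 0.25 (full aunt/uncle↔niece/nephew: two paths of length 3 through the shared grandparent pair: r = 2·(1/2)^3 = 1/4).
r to a half-sibling = 1/4 (half-sibs share one parent — one path of length 2: r = (1/2)^2 = 1/4).
Summing one r·B term per recipient: 3·0.5·0.0302 + 4·0.25·0.495 + 3·0.25·0.174 = 0.6708.

0.6708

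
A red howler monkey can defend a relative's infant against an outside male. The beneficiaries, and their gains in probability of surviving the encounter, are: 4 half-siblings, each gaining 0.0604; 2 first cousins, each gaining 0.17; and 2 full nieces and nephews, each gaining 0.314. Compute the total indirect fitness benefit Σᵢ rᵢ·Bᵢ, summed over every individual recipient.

0.2599

r to a half-sibling = 1/4 (half-sibs share one parent — one path of length 2: r = (1/2)^2 = 1/4).
r to a first cousin = 1/8 (first cousins share one grandparent pair — two paths of length 4: r = 2·(1/2)^4 = 1/8).
r to a full niece or nephew = 0.25 (full aunt/uncle↔niece/nephew: two paths of length 3 through the shared grandparent pair: r = 2·(1/2)^3 = 1/4).
Summing one r·B term per recipient: 4·0.25·0.0604 + 2·0.125·0.17 + 2·0.25·0.314 = 0.2599.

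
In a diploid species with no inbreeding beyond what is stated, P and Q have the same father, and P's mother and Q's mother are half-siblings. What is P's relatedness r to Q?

Independent pedigree routes through distinct common ancestors add.
P and Q are related in two ways: half-sibs through their shared father (r = 1/4) and half first cousins through their mothers (r = 1/16).
r = 1/4 + 1/16 = 5/16 = 0.3125.

0.3125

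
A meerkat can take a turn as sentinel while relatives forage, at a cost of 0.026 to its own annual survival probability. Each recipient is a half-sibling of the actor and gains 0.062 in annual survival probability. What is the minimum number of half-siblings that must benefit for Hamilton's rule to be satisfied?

2

r to a half-sibling = 1/4 (half-sibs share one parent — one path of length 2: r = (1/2)^2 = 1/4).
Hamilton's rule: n·r·B > C  ⇒  n > C/(r·B) = 0.026/(0.25·0.062) = 1.677.
The smallest integer exceeding 1.677 is 2.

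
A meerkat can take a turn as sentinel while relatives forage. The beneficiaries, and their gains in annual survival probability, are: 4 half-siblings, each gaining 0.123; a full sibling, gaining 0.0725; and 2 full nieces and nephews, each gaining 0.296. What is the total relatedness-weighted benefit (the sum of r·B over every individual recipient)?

r to a half-sibling = 0.25 (half-sibs share one parent — one path of length 2: r = (1/2)^2 = 1/4).
r to a full sibling = 0.5 (full sibs share both parents — two paths of length 2: r = 2·(1/2)^2 = 1/2).
r to a full niece or nephew = 1/4 (full aunt/uncle↔niece/nephew: two paths of length 3 through the shared grandparent pair: r = 2·(1/2)^3 = 1/4).
Summing one r·B term per recipient: 4·0.25·0.123 + 1·0.5·0.0725 + 2·0.25·0.296 = 0.30725.

0.30725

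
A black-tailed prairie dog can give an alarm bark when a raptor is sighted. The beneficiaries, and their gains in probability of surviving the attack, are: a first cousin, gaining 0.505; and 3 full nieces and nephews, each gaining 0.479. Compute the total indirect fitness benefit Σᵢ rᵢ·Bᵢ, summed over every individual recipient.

r to a first cousin = 1/8 (first cousins share one grandparent pair — two paths of length 4: r = 2·(1/2)^4 = 1/8).
r to a full niece or nephew = 1/4 (full aunt/uncle↔niece/nephew: two paths of length 3 through the shared grandparent pair: r = 2·(1/2)^3 = 1/4).
Summing one r·B term per recipient: 1·0.125·0.505 + 3·0.25·0.479 = 0.422375.

0.422375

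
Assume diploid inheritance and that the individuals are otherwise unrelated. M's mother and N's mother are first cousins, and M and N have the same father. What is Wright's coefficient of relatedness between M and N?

0.28125

Independent pedigree routes through distinct common ancestors add.
M and N are related in two ways: second cousins through their mothers (r = 1/32) and half-sibs through their shared father (r = 1/4).
r = 1/32 + 1/4 = 0.28125.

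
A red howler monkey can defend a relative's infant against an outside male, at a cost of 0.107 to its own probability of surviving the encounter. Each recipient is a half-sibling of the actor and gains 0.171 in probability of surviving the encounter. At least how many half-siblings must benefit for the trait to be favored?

3

r to a half-sibling = 0.25 (half-sibs share one parent — one path of length 2: r = (1/2)^2 = 1/4).
Hamilton's rule: n·r·B > C  ⇒  n > C/(r·B) = 0.107/(0.25·0.171) = 2.503.
The smallest integer exceeding 2.503 is 3.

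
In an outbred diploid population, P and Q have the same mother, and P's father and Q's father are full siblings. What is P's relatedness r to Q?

With two independent routes of shared ancestry, r is the sum of the two contributions.
P and Q are related in two ways: half-sibs through their shared mother (r = 1/4) and first cousins through their fathers (r = 1/8).
r = 1/4 + 1/8 = 3/8 = 0.375.

0.375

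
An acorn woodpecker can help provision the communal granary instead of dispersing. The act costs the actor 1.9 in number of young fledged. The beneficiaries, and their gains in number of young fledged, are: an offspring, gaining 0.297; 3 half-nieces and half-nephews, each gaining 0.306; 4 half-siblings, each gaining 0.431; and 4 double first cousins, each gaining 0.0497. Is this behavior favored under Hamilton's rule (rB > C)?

No

Hamilton's rule: the trait is favored when the sum of r·B over every recipient exceeds the actor's cost C.
r to an offspring = 0.5 (one parent–offspring link: r = (1/2)^1 = 1/2).
r to a half-niece or half-nephew = 1/8 (half-aunt/uncle↔niece/nephew: one path of length 3: r = (1/2)^3 = 1/8).
r to a half-sibling = 0.25 (half-sibs share one parent — one path of length 2: r = (1/2)^2 = 1/4).
r to a double first cousin = 0.25 (double first cousins share both grandparent pairs — four paths of length 4: r = 4·(1/2)^4 = 1/4).
Summing one r·B term per recipient: 1·0.5·0.297 + 3·0.125·0.306 + 4·0.25·0.431 + 4·0.25·0.0497 = 0.74395.
0.74395 < 1.9: the indirect benefit is less than the cost.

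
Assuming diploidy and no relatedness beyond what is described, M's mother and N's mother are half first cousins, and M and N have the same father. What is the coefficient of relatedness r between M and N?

Independent pedigree routes through distinct common ancestors add.
M and N are related in two ways: half second cousins through their mothers (r = 1/64) and half-sibs through their shared father (r = 1/4).
r = 1/64 + 1/4 = 17/64 = 0.265625.

0.265625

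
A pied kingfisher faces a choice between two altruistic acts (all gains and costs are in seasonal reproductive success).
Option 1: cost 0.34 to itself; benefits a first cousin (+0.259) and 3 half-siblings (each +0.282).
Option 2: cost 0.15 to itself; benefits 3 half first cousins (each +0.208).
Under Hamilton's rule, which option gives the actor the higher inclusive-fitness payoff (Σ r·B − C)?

Option 1: r to a first cousin = 0.125.
Option 1: r to a half-sibling = 0.25.
Option 1: Σ r·B − C = (1·0.125·0.259 + 3·0.25·0.282) − 0.34 = -0.096125.
Option 2: r to a half first cousin = 0.0625.
Option 2: Σ r·B − C = (3·0.0625·0.208) − 0.15 = -0.111.
Option 1 has the higher net inclusive-fitness payoff.

Option 1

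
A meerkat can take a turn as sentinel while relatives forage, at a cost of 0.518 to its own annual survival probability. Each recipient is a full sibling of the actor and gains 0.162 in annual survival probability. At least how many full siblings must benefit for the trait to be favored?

r to a full sibling = 1/2 (full sibs share both parents — two paths of length 2: r = 2·(1/2)^2 = 1/2).
Hamilton's rule: n·r·B > C  ⇒  n > C/(r·B) = 0.518/(0.5·0.162) = 6.395.
The smallest integer exceeding 6.395 is 7.

7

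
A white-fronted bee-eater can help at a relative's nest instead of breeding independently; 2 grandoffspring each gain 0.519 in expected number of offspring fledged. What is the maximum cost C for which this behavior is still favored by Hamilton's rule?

r to a grandoffspring = 0.25 (two parent–offspring links: r = (1/2)^2 = 1/4).
Hamilton's rule: n·r·B > C, so the trait is favored while C < n·r·B = 2·0.25·0.519 = 0.2595.

0.2595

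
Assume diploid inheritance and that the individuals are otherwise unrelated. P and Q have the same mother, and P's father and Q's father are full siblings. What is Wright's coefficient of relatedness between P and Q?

0.375

Independent pedigree routes through distinct common ancestors add.
P and Q are related in two ways: half-sibs through their shared mother (r = 1/4) and first cousins through their fathers (r = 1/8).
r = 1/4 + 1/8 = 0.375.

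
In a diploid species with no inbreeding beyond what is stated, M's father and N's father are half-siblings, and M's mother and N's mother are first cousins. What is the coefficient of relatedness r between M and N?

With two independent routes of shared ancestry, r is the sum of the two contributions.
M and N are related in two ways: half first cousins through their fathers (r = 1/16) and second cousins through their mothers (r = 1/32).
r = 1/16 + 1/32 = 0.09375.

0.09375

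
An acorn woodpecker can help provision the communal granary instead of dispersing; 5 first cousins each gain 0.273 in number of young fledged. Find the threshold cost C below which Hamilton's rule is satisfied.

r to a first cousin = 0.125 (first cousins share one grandparent pair — two paths of length 4: r = 2·(1/2)^4 = 1/8).
Hamilton's rule: n·r·B > C, so the trait is favored while C < n·r·B = 5·0.125·0.273 = 0.170625.

0.170625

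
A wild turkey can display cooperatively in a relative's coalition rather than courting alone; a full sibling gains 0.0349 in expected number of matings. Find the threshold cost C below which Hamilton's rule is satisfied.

0.01745

r to a full sibling = 0.5 (full sibs share both parents — two paths of length 2: r = 2·(1/2)^2 = 1/2).
Hamilton's rule: n·r·B > C, so the trait is favored while C < n·r·B = 1·0.5·0.0349 = 0.01745.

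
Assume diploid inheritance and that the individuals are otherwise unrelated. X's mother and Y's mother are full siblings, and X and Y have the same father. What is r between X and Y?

0.375

With two independent routes of shared ancestry, r is the sum of the two contributions.
X and Y are related in two ways: first cousins through their mothers (r = 1/8) and half-sibs through their shared father (r = 1/4).
r = 1/8 + 1/4 = 3/8 = 0.375.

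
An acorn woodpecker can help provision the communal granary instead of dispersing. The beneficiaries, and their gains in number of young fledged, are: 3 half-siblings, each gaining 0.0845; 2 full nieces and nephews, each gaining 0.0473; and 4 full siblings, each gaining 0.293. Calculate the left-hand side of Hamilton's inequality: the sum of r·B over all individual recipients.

0.673025

r to a half-sibling = 0.25 (half-sibs share one parent — one path of length 2: r = (1/2)^2 = 1/4).
r to a full niece or nephew = 1/4 (full aunt/uncle↔niece/nephew: two paths of length 3 through the shared grandparent pair: r = 2·(1/2)^3 = 1/4).
r to a full sibling = 1/2 (full sibs share both parents — two paths of length 2: r = 2·(1/2)^2 = 1/2).
Summing one r·B term per recipient: 3·0.25·0.0845 + 2·0.25·0.0473 + 4·0.5·0.293 = 0.673025.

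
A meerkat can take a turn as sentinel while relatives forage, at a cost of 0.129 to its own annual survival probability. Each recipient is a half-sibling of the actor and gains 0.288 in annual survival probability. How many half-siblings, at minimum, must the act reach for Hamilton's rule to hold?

r to a half-sibling = 1/4 (half-sibs share one parent — one path of length 2: r = (1/2)^2 = 1/4).
Hamilton's rule: n·r·B > C  ⇒  n > C/(r·B) = 0.129/(0.25·0.288) = 1.792.
The smallest integer exceeding 1.792 is 2.

2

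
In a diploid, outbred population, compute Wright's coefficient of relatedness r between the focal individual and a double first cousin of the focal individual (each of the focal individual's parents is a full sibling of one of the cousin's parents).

Each parent–offspring link contributes a factor of 1/2, and independent paths through distinct common ancestors add.
Double first cousins share both grandparent pairs — four paths of length 4: r = 4·(1/2)^4 = 1/4.

0.25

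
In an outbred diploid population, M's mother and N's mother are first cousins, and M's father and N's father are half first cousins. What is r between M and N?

0.046875

With two independent routes of shared ancestry, r is the sum of the two contributions.
M and N are related in two ways: second cousins through their mothers (r = 1/32) and half second cousins through their fathers (r = 1/64).
r = 1/32 + 1/64 = 3/64 = 0.046875.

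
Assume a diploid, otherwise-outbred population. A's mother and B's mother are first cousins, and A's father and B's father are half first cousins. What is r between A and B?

Independent pedigree routes through distinct common ancestors add.
A and B are related in two ways: second cousins through their mothers (r = 1/32) and half second cousins through their fathers (r = 1/64).
r = 1/32 + 1/64 = 0.046875.

0.046875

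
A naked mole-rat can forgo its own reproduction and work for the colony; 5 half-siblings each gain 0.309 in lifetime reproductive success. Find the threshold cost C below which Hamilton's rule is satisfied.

r to a half-sibling = 1/4 (half-sibs share one parent — one path of length 2: r = (1/2)^2 = 1/4).
Hamilton's rule: n·r·B > C, so the trait is favored while C < n·r·B = 5·0.25·0.309 = 0.38625.

0.38625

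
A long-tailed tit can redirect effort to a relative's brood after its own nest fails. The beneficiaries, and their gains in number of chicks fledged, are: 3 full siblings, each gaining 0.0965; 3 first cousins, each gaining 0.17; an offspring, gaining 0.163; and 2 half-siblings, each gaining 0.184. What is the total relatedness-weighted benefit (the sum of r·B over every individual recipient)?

r to a full sibling = 1/2 (full sibs share both parents — two paths of length 2: r = 2·(1/2)^2 = 1/2).
r to a first cousin = 0.125 (first cousins share one grandparent pair — two paths of length 4: r = 2·(1/2)^4 = 1/8).
r to an offspring = 1/2 (one parent–offspring link: r = (1/2)^1 = 1/2).
r to a half-sibling = 0.25 (half-sibs share one parent — one path of length 2: r = (1/2)^2 = 1/4).
Summing one r·B term per recipient: 3·0.5·0.0965 + 3·0.125·0.17 + 1·0.5·0.163 + 2·0.25·0.184 = 0.382.

0.382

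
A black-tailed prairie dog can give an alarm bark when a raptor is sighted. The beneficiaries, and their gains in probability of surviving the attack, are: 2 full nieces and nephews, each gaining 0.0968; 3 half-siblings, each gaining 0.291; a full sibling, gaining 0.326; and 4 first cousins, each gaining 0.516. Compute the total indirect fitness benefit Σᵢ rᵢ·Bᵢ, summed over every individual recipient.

r to a full niece or nephew = 0.25 (full aunt/uncle↔niece/nephew: two paths of length 3 through the shared grandparent pair: r = 2·(1/2)^3 = 1/4).
r to a half-sibling = 0.25 (half-sibs share one parent — one path of length 2: r = (1/2)^2 = 1/4).
r to a full sibling = 0.5 (full sibs share both parents — two paths of length 2: r = 2·(1/2)^2 = 1/2).
r to a first cousin = 1/8 (first cousins share one grandparent pair — two paths of length 4: r = 2·(1/2)^4 = 1/8).
Summing one r·B term per recipient: 2·0.25·0.0968 + 3·0.25·0.291 + 1·0.5·0.326 + 4·0.125·0.516 = 0.68765.

0.68765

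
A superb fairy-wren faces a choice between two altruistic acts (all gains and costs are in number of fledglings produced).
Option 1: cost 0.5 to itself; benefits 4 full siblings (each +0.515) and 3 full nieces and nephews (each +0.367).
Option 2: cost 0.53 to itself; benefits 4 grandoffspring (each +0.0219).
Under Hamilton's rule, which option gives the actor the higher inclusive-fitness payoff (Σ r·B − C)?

Option 1

Option 1: r to a full sibling = 0.5.
Option 1: r to a full niece or nephew = 0.25.
Option 1: Σ r·B − C = (4·0.5·0.515 + 3·0.25·0.367) − 0.5 = 0.80525.
Option 2: r to a grandoffspring = 0.25.
Option 2: Σ r·B − C = (4·0.25·0.0219) − 0.53 = -0.5081.
Option 1 has the higher net inclusive-fitness payoff.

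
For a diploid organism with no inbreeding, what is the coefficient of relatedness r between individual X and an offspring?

0.5

Each parent–offspring link contributes a factor of 1/2, and independent paths through distinct common ancestors add.
One parent–offspring link: r = (1/2)^1 = 1/2.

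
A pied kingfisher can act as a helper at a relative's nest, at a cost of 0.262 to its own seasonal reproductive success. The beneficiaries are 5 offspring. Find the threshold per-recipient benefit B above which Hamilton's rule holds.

r to an offspring = 1/2 (one parent–offspring link: r = (1/2)^1 = 1/2).
Hamilton's rule with n recipients of equal r: n·r·B > C, so B > C/(n·r) = 0.262/(5·0.5) = 0.1048.

0.1048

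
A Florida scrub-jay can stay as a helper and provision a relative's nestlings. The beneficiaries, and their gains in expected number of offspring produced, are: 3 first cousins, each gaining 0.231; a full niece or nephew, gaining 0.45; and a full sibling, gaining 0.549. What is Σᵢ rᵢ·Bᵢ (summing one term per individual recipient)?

r to a first cousin = 1/8 (first cousins share one grandparent pair — two paths of length 4: r = 2·(1/2)^4 = 1/8).
r to a full niece or nephew = 0.25 (full aunt/uncle↔niece/nephew: two paths of length 3 through the shared grandparent pair: r = 2·(1/2)^3 = 1/4).
r to a full sibling = 1/2 (full sibs share both parents — two paths of length 2: r = 2·(1/2)^2 = 1/2).
Summing one r·B term per recipient: 3·0.125·0.231 + 1·0.25·0.45 + 1·0.5·0.549 = 0.473625.

0.473625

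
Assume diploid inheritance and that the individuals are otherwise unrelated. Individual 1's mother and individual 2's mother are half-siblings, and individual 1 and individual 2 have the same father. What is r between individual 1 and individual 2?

0.3125

With two independent routes of shared ancestry, r is the sum of the two contributions.
Individual 1 and individual 2 are related in two ways: half first cousins through their mothers (r = 1/16) and half-sibs through their shared father (r = 1/4).
r = 1/16 + 1/4 = 0.3125.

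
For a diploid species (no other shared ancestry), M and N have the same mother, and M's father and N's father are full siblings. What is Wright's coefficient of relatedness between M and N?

0.375

With two independent routes of shared ancestry, r is the sum of the two contributions.
M and N are related in two ways: half-sibs through their shared mother (r = 1/4) and first cousins through their fathers (r = 1/8).
r = 1/4 + 1/8 = 3/8 = 0.375.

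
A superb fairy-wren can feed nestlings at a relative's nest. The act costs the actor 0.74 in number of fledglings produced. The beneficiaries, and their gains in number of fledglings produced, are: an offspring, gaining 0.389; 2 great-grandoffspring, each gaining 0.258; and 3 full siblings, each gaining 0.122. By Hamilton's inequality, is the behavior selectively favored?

No

Hamilton's rule: the trait is favored when the sum of r·B over every recipient exceeds the actor's cost C.
r to an offspring = 1/2 (one parent–offspring link: r = (1/2)^1 = 1/2).
r to a great-grandoffspring = 0.125 (three parent–offspring links: r = (1/2)^3 = 1/8).
r to a full sibling = 0.5 (full sibs share both parents — two paths of length 2: r = 2·(1/2)^2 = 1/2).
Summing one r·B term per recipient: 1·0.5·0.389 + 2·0.125·0.258 + 3·0.5·0.122 = 0.442.
0.442 < 0.74: the indirect benefit is less than the cost.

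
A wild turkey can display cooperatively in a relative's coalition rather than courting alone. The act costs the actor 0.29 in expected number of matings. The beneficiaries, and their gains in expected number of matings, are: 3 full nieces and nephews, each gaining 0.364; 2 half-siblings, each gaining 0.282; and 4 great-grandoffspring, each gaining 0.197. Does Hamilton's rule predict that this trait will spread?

Hamilton's rule: the trait is favored when the sum of r·B over every recipient exceeds the actor's cost C.
r to a full niece or nephew = 1/4 (full aunt/uncle↔niece/nephew: two paths of length 3 through the shared grandparent pair: r = 2·(1/2)^3 = 1/4).
r to a half-sibling = 0.25 (half-sibs share one parent — one path of length 2: r = (1/2)^2 = 1/4).
r to a great-grandoffspring = 0.125 (three parent–offspring links: r = (1/2)^3 = 1/8).
Summing one r·B term per recipient: 3·0.25·0.364 + 2·0.25·0.282 + 4·0.125·0.197 = 0.5125.
0.5125 > 0.29: the indirect benefit exceeds the cost.

Yes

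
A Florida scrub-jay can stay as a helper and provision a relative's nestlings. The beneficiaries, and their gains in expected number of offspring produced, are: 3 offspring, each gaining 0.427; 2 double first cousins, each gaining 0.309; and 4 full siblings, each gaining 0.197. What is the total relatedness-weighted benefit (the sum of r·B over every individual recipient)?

1.189

r to an offspring = 0.5 (one parent–offspring link: r = (1/2)^1 = 1/2).
r to a double first cousin = 0.25 (double first cousins share both grandparent pairs — four paths of length 4: r = 4·(1/2)^4 = 1/4).
r to a full sibling = 0.5 (full sibs share both parents — two paths of length 2: r = 2·(1/2)^2 = 1/2).
Summing one r·B term per recipient: 3·0.5·0.427 + 2·0.25·0.309 + 4·0.5·0.197 = 1.189.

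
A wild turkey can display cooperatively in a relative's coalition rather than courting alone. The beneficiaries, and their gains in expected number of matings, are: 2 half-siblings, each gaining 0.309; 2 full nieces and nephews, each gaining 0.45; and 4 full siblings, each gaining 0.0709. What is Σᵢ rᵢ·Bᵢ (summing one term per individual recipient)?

r to a half-sibling = 1/4 (half-sibs share one parent — one path of length 2: r = (1/2)^2 = 1/4).
r to a full niece or nephew = 1/4 (full aunt/uncle↔niece/nephew: two paths of length 3 through the shared grandparent pair: r = 2·(1/2)^3 = 1/4).
r to a full sibling = 0.5 (full sibs share both parents — two paths of length 2: r = 2·(1/2)^2 = 1/2).
Summing one r·B term per recipient: 2·0.25·0.309 + 2·0.25·0.45 + 4·0.5·0.0709 = 0.5213.

0.5213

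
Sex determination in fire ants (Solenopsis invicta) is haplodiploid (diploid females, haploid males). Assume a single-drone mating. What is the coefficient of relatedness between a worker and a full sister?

Haplodiploid full sisters inherit their father's entire haploid genome identically (contributing 1/2) and on average half of their mother's contribution (1/2 · 1/2 = 1/4); r = 1/2 + 1/4 = 3/4.

0.75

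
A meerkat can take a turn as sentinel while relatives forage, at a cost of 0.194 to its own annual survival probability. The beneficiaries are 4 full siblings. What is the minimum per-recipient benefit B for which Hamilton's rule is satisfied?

0.097

r to a full sibling = 0.5 (full sibs share both parents — two paths of length 2: r = 2·(1/2)^2 = 1/2).
Hamilton's rule with n recipients of equal r: n·r·B > C, so B > C/(n·r) = 0.194/(4·0.5) = 0.097.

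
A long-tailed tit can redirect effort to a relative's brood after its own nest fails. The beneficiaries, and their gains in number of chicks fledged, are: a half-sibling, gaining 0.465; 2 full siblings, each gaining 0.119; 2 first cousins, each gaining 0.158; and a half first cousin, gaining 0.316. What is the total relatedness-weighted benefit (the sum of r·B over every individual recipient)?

0.2945

r to a half-sibling = 0.25 (half-sibs share one parent — one path of length 2: r = (1/2)^2 = 1/4).
r to a full sibling = 0.5 (full sibs share both parents — two paths of length 2: r = 2·(1/2)^2 = 1/2).
r to a first cousin = 1/8 (first cousins share one grandparent pair — two paths of length 4: r = 2·(1/2)^4 = 1/8).
r to a half first cousin = 0.0625 (half first cousins share one grandparent — one path of length 4: r = (1/2)^4 = 1/16).
Summing one r·B term per recipient: 1·0.25·0.465 + 2·0.5·0.119 + 2·0.125·0.158 + 1·0.0625·0.316 = 0.2945.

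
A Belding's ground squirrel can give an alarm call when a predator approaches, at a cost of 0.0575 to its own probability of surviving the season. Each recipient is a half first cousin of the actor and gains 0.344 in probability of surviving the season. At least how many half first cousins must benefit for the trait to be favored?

r to a half first cousin = 1/16 (half first cousins share one grandparent — one path of length 4: r = (1/2)^4 = 1/16).
Hamilton's rule: n·r·B > C  ⇒  n > C/(r·B) = 0.0575/(0.0625·0.344) = 2.674.
The smallest integer exceeding 2.674 is 3.

3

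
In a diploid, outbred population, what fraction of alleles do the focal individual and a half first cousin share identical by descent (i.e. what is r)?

Each parent–offspring link contributes a factor of 1/2, and independent paths through distinct common ancestors add.
Half first cousins share one grandparent — one path of length 4: r = (1/2)^4 = 1/16.

0.0625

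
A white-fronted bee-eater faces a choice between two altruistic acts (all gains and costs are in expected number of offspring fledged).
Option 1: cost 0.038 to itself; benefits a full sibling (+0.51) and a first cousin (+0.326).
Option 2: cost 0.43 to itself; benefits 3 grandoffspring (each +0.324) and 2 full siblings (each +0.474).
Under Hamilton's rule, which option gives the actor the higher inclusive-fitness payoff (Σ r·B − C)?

Option 1: r to a full sibling = 0.5.
Option 1: r to a first cousin = 0.125.
Option 1: Σ r·B − C = (1·0.5·0.51 + 1·0.125·0.326) − 0.038 = 0.25775.
Option 2: r to a grandoffspring = 0.25.
Option 2: r to a full sibling = 0.5.
Option 2: Σ r·B − C = (3·0.25·0.324 + 2·0.5·0.474) − 0.43 = 0.287.
Option 2 has the higher net inclusive-fitness payoff.

Option 2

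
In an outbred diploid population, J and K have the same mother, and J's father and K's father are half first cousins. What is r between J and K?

0.265625

Independent pedigree routes through distinct common ancestors add.
J and K are related in two ways: half-sibs through their shared mother (r = 1/4) and half second cousins through their fathers (r = 1/64).
r = 1/4 + 1/64 = 17/64 = 0.265625.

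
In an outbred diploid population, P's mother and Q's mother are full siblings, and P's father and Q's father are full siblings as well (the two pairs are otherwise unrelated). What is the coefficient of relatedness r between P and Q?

0.25

Independent pedigree routes through distinct common ancestors add.
P and Q are related in two ways: first cousins through their mothers (r = 1/8) and first cousins through their fathers (r = 1/8) — i.e. double first cousins.
r = 1/8 + 1/8 = 0.25.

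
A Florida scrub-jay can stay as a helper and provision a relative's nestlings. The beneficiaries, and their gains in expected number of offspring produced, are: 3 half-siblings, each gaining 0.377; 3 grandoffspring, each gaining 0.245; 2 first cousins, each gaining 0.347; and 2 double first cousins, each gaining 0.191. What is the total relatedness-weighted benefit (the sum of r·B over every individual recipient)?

0.64875

r to a half-sibling = 1/4 (half-sibs share one parent — one path of length 2: r = (1/2)^2 = 1/4).
r to a grandoffspring = 0.25 (two parent–offspring links: r = (1/2)^2 = 1/4).
r to a first cousin = 0.125 (first cousins share one grandparent pair — two paths of length 4: r = 2·(1/2)^4 = 1/8).
r to a double first cousin = 0.25 (double first cousins share both grandparent pairs — four paths of length 4: r = 4·(1/2)^4 = 1/4).
Summing one r·B term per recipient: 3·0.25·0.377 + 3·0.25·0.245 + 2·0.125·0.347 + 2·0.25·0.191 = 0.64875.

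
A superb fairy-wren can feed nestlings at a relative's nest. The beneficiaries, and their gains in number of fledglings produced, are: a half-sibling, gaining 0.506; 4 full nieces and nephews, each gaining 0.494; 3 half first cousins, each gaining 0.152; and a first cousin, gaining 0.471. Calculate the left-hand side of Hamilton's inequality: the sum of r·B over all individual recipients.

r to a half-sibling = 0.25 (half-sibs share one parent — one path of length 2: r = (1/2)^2 = 1/4).
r to a full niece or nephew = 1/4 (full aunt/uncle↔niece/nephew: two paths of length 3 through the shared grandparent pair: r = 2·(1/2)^3 = 1/4).
r to a half first cousin = 1/16 (half first cousins share one grandparent — one path of length 4: r = (1/2)^4 = 1/16).
r to a first cousin = 0.125 (first cousins share one grandparent pair — two paths of length 4: r = 2·(1/2)^4 = 1/8).
Summing one r·B term per recipient: 1·0.25·0.506 + 4·0.25·0.494 + 3·0.0625·0.152 + 1·0.125·0.471 = 0.707875.

0.707875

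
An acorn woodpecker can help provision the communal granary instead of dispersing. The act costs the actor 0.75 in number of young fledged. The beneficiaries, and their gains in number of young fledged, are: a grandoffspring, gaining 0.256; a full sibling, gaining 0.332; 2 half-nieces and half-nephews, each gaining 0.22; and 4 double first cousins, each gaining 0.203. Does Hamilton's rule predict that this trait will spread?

No

Hamilton's rule: the trait is favored when the sum of r·B over every recipient exceeds the actor's cost C.
r to a grandoffspring = 1/4 (two parent–offspring links: r = (1/2)^2 = 1/4).
r to a full sibling = 1/2 (full sibs share both parents — two paths of length 2: r = 2·(1/2)^2 = 1/2).
r to a half-niece or half-nephew = 1/8 (half-aunt/uncle↔niece/nephew: one path of length 3: r = (1/2)^3 = 1/8).
r to a double first cousin = 0.25 (double first cousins share both grandparent pairs — four paths of length 4: r = 4·(1/2)^4 = 1/4).
Summing one r·B term per recipient: 1·0.25·0.256 + 1·0.5·0.332 + 2·0.125·0.22 + 4·0.25·0.203 = 0.488.
0.488 < 0.75: the indirect benefit is less than the cost.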